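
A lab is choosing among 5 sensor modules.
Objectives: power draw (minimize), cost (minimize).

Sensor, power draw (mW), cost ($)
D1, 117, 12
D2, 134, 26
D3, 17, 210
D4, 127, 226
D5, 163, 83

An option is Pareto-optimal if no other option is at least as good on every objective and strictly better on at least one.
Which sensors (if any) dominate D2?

D1: power draw 117≤134, cost 12≤26 — dominates D2.
Others (D3, D4, D5) are each worse than D2 on at least one objective.

D1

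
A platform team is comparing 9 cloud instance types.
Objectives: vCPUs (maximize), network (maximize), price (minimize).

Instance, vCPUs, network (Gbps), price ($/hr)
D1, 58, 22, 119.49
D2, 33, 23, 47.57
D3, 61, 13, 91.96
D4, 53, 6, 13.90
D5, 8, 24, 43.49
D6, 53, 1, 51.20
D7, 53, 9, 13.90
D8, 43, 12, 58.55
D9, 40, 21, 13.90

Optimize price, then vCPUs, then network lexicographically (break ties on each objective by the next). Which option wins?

D7

First minimize price: best is 13.90, kept {D4, D7, D9}.
Then maximize vCPUs: best is 53, kept {D4, D7}.
Then maximize network: best is 9, kept {D7}.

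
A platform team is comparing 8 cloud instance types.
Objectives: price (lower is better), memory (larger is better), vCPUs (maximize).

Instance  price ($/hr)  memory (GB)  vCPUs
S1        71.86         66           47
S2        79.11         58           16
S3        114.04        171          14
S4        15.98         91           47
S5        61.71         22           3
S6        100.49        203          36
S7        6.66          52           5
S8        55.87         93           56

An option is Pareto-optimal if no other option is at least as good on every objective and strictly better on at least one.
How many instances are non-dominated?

4

S1: dominated by S4 (price 15.98≤71.86, memory 91≥66, vCPUs 47≥47).
S2: dominated by S1 (price 71.86≤79.11, memory 66≥58, vCPUs 47≥16).
S3: dominated by S6 (price 100.49≤114.04, memory 203≥171, vCPUs 36≥14).
S4: not dominated.
S5: dominated by S4 (price 15.98≤61.71, memory 91≥22, vCPUs 47≥3).
S6: not dominated (best memory).
S7: not dominated (best price).
S8: not dominated (best vCPUs).
Pareto-optimal: S4, S6, S7, S8 → 4.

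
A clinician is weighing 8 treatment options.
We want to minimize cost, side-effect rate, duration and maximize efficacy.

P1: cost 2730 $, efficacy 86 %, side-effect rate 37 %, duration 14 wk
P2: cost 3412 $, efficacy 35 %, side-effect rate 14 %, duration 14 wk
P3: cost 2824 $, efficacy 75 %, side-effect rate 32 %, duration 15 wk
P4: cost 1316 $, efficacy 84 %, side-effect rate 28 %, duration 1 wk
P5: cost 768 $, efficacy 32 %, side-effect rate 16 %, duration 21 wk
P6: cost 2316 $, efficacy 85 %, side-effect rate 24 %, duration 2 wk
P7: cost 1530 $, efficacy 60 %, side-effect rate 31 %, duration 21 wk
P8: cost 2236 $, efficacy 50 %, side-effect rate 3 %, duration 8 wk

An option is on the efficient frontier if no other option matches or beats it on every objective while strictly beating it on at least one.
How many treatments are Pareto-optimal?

5

P1: not dominated (best efficacy).
P2: dominated by P8 (cost 2236≤3412, efficacy 50≥35, side-effect rate 3≤14, duration 8≤14).
P3: dominated by P4 (cost 1316≤2824, efficacy 84≥75, side-effect rate 28≤32, duration 1≤15).
P4: not dominated (best duration).
P5: not dominated (best cost).
P6: not dominated.
P7: dominated by P4 (cost 1316≤1530, efficacy 84≥60, side-effect rate 28≤31, duration 1≤21).
P8: not dominated (best side-effect rate).
Pareto-optimal: P1, P4, P5, P6, P8 → 5.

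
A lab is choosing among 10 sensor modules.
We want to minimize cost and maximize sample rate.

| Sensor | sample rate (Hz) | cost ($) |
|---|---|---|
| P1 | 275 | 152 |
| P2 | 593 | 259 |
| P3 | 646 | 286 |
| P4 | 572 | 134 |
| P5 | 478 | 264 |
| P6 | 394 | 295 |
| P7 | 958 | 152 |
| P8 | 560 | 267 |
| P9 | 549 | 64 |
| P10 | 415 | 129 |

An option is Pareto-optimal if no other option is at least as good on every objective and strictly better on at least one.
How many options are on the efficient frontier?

P1: dominated by P4 (sample rate 572≥275, cost 134≤152).
P2: dominated by P7 (sample rate 958≥593, cost 152≤259).
P3: dominated by P7 (sample rate 958≥646, cost 152≤286).
P4: not dominated.
P5: dominated by P2 (sample rate 593≥478, cost 259≤264).
P6: dominated by P2 (sample rate 593≥394, cost 259≤295).
P7: not dominated (best sample rate).
P8: dominated by P2 (sample rate 593≥560, cost 259≤267).
P9: not dominated (best cost).
P10: dominated by P9 (sample rate 549≥415, cost 64≤129).
Pareto-optimal: P4, P7, P9 → 3.

3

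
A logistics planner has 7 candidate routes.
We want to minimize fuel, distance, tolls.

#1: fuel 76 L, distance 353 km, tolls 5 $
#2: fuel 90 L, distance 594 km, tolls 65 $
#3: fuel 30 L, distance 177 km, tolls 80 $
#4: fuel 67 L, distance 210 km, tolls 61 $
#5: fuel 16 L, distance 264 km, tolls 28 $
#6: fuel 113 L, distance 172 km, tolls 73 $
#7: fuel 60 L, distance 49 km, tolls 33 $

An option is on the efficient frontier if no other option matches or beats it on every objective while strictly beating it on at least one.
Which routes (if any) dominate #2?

#1, #4, #5, #7

#1: fuel 76≤90, distance 353≤594, tolls 5≤65 — dominates #2.
#4: fuel 67≤90, distance 210≤594, tolls 61≤65 — dominates #2.
#5: fuel 16≤90, distance 264≤594, tolls 28≤65 — dominates #2.
#7: fuel 60≤90, distance 49≤594, tolls 33≤65 — dominates #2.
Others (#3, #6) are each worse than #2 on at least one objective.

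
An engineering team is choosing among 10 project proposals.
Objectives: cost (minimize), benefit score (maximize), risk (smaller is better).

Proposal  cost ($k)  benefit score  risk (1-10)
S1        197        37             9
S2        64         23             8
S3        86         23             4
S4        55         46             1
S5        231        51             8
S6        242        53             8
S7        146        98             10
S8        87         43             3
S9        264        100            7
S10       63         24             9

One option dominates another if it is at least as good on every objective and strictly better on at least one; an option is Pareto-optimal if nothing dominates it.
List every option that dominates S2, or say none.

S4

S4: cost 55≤64, benefit score 46≥23, risk 1≤8 — dominates S2.
Others (S1, S3, S5, S6, S7, S8, S9, S10) are each worse than S2 on at least one objective.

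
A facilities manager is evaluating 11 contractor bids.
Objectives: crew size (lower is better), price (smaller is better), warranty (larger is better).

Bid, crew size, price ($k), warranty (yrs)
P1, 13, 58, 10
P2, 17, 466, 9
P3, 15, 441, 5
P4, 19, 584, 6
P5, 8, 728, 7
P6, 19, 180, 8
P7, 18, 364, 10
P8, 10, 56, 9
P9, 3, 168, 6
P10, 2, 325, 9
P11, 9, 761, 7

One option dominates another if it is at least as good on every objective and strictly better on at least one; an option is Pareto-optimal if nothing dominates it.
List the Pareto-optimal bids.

P1: not dominated.
P2: dominated by P1 (crew size 13≤17, price 58≤466, warranty 10≥9).
P3: dominated by P1 (crew size 13≤15, price 58≤441, warranty 10≥5).
P4: dominated by P1 (crew size 13≤19, price 58≤584, warranty 10≥6).
P5: dominated by P10 (crew size 2≤8, price 325≤728, warranty 9≥7).
P6: dominated by P1 (crew size 13≤19, price 58≤180, warranty 10≥8).
P7: dominated by P1 (crew size 13≤18, price 58≤364, warranty 10≥10).
P8: not dominated (best price).
P9: not dominated.
P10: not dominated (best crew size).
P11: dominated by P5 (crew size 8≤9, price 728≤761, warranty 7≥7).

P1, P8, P9, P10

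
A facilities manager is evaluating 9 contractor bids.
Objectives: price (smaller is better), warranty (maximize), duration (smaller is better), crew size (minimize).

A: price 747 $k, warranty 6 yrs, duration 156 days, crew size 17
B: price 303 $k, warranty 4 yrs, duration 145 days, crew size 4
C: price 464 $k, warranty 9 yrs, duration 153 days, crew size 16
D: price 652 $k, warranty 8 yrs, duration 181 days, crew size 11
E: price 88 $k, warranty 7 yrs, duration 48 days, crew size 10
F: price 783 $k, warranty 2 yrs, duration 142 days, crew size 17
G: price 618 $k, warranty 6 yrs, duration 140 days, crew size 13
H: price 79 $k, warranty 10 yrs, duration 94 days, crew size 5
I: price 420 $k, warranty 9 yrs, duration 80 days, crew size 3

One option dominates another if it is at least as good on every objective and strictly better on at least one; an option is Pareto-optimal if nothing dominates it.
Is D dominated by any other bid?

Yes

H vs D: price 79≤652, warranty 10≥8, duration 94≤181, crew size 5≤11 — H is at least as good on every objective and strictly better on at least one, so H dominates D.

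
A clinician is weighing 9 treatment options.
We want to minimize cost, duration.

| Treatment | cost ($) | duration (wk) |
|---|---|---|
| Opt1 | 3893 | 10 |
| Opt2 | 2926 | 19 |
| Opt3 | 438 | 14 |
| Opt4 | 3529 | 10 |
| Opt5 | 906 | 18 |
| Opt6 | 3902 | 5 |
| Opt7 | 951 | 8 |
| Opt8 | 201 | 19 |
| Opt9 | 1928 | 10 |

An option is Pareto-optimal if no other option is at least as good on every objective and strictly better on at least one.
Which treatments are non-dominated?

Opt1: dominated by Opt4 (cost 3529≤3893, duration 10≤10).
Opt2: dominated by Opt3 (cost 438≤2926, duration 14≤19).
Opt3: not dominated.
Opt4: dominated by Opt7 (cost 951≤3529, duration 8≤10).
Opt5: dominated by Opt3 (cost 438≤906, duration 14≤18).
Opt6: not dominated (best duration).
Opt7: not dominated.
Opt8: not dominated (best cost).
Opt9: dominated by Opt7 (cost 951≤1928, duration 8≤10).

Opt3, Opt6, Opt7, Opt8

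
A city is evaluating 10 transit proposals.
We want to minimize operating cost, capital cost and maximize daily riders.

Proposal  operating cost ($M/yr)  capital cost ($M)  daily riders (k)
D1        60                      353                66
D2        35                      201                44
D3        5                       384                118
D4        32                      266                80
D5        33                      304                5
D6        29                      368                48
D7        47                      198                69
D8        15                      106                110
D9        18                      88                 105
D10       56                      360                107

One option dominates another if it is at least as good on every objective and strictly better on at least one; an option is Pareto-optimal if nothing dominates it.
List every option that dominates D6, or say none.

D8, D9

D8: operating cost 15≤29, capital cost 106≤368, daily riders 110≥48 — dominates D6.
D9: operating cost 18≤29, capital cost 88≤368, daily riders 105≥48 — dominates D6.
Others (D1, D2, D3, D4, D5, D7, D10) are each worse than D6 on at least one objective.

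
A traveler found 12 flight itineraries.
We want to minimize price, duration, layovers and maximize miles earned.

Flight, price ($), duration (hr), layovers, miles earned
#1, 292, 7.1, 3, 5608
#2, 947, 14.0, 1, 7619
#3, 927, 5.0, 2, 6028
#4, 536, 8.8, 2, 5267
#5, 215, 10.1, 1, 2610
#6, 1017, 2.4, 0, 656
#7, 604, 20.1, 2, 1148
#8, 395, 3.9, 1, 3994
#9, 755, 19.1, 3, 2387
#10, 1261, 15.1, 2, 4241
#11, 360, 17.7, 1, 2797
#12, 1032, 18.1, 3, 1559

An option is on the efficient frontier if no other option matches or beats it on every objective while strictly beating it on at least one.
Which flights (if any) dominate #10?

#2: price 947≤1261, duration 14.0≤15.1, layovers 1≤2, miles earned 7619≥4241 — dominates #10.
#3: price 927≤1261, duration 5.0≤15.1, layovers 2≤2, miles earned 6028≥4241 — dominates #10.
#4: price 536≤1261, duration 8.8≤15.1, layovers 2≤2, miles earned 5267≥4241 — dominates #10.
Others (#1, #5, #6, #7, #8, #9, #11, #12) are each worse than #10 on at least one objective.

#2, #3, #4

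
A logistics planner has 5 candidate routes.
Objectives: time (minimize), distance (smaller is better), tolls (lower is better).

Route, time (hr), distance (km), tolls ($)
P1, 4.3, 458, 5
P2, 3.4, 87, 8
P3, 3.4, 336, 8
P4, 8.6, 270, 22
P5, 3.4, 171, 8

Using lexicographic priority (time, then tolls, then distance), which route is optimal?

First minimize time: best is 3.4, kept {P2, P3, P5}.
Then minimize tolls: best is 8, kept {P2, P3, P5}.
Then minimize distance: best is 87, kept {P2}.

P2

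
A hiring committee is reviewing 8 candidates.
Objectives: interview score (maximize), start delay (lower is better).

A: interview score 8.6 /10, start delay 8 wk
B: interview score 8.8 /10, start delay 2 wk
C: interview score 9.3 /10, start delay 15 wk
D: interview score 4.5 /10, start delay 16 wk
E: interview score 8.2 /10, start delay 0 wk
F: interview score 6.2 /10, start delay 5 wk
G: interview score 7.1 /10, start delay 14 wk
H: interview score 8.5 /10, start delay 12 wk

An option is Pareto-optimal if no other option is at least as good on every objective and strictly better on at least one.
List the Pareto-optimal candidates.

B, C, E

A: dominated by B (interview score 8.8≥8.6, start delay 2≤8).
B: not dominated.
C: not dominated (best interview score).
D: dominated by A (interview score 8.6≥4.5, start delay 8≤16).
E: not dominated (best start delay).
F: dominated by B (interview score 8.8≥6.2, start delay 2≤5).
G: dominated by A (interview score 8.6≥7.1, start delay 8≤14).
H: dominated by A (interview score 8.6≥8.5, start delay 8≤12).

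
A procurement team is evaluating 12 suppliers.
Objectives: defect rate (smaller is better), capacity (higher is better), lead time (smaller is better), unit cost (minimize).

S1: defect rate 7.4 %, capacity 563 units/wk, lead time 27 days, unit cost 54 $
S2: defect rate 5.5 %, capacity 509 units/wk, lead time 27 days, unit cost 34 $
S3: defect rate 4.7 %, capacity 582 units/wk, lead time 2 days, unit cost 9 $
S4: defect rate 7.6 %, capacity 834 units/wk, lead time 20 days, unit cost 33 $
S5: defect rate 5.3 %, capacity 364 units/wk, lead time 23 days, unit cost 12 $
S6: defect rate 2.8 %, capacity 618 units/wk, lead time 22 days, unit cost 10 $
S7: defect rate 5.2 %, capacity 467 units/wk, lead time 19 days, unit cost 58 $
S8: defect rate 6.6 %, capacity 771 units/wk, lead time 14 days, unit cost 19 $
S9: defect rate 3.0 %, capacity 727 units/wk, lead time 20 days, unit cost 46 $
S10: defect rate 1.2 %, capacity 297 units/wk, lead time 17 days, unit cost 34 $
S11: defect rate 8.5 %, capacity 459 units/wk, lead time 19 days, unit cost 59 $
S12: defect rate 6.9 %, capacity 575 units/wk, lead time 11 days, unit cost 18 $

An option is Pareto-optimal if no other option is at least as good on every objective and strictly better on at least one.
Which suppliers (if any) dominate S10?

none

S1: worse on defect rate (7.4 vs 1.2).
S2: worse on defect rate (5.5 vs 1.2).
S3: worse on defect rate (4.7 vs 1.2).
S4: worse on defect rate (7.6 vs 1.2).
S5: worse on defect rate (5.3 vs 1.2).
S6: worse on defect rate (2.8 vs 1.2).
S7: worse on defect rate (5.2 vs 1.2).
S8: worse on defect rate (6.6 vs 1.2).
S9: worse on defect rate (3.0 vs 1.2).
S11: worse on defect rate (8.5 vs 1.2).
S12: worse on defect rate (6.9 vs 1.2).
No option dominates S10.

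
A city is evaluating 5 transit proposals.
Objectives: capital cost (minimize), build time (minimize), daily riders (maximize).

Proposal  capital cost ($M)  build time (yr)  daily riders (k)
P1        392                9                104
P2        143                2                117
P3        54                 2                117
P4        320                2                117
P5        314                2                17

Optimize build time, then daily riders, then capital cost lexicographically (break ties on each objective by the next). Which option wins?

First minimize build time: best is 2, kept {P2, P3, P4, P5}.
Then maximize daily riders: best is 117, kept {P2, P3, P4}.
Then minimize capital cost: best is 54, kept {P3}.

P3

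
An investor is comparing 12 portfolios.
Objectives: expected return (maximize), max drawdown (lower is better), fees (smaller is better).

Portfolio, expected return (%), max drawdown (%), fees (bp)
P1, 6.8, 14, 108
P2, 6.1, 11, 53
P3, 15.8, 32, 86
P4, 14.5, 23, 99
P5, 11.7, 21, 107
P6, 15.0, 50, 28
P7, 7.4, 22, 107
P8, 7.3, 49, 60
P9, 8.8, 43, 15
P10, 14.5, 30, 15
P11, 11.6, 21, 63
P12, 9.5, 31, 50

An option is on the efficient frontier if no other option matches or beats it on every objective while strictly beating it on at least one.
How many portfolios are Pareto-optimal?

8

P1: not dominated.
P2: not dominated (best max drawdown).
P3: not dominated (best expected return).
P4: not dominated.
P5: not dominated.
P6: not dominated.
P7: dominated by P5 (expected return 11.7≥7.4, max drawdown 21≤22, fees 107≤107).
P8: dominated by P9 (expected return 8.8≥7.3, max drawdown 43≤49, fees 15≤60).
P9: dominated by P10 (expected return 14.5≥8.8, max drawdown 30≤43, fees 15≤15).
P10: not dominated.
P11: not dominated.
P12: dominated by P10 (expected return 14.5≥9.5, max drawdown 30≤31, fees 15≤50).
Pareto-optimal: P1, P2, P3, P4, P5, P6, P10, P11 → 8.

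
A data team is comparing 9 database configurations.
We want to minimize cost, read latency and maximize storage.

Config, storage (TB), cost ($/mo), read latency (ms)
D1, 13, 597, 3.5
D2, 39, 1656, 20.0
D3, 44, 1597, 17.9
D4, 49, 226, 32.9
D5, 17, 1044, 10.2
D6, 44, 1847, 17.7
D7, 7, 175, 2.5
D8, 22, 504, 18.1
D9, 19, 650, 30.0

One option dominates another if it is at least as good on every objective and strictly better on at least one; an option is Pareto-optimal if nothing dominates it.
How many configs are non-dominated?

7

D1: not dominated.
D2: dominated by D3 (storage 44≥39, cost 1597≤1656, read latency 17.9≤20.0).
D3: not dominated.
D4: not dominated (best storage).
D5: not dominated.
D6: not dominated.
D7: not dominated (best cost).
D8: not dominated.
D9: dominated by D8 (storage 22≥19, cost 504≤650, read latency 18.1≤30.0).
Pareto-optimal: D1, D3, D4, D5, D6, D7, D8 → 7.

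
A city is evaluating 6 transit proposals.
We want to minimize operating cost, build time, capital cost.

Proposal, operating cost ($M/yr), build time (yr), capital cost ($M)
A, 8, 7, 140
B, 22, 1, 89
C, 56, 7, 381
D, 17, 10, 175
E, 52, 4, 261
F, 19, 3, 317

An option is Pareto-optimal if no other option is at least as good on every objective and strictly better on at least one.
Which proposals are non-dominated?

A: not dominated (best operating cost).
B: not dominated (best build time).
C: dominated by A (operating cost 8≤56, build time 7≤7, capital cost 140≤381).
D: dominated by A (operating cost 8≤17, build time 7≤10, capital cost 140≤175).
E: dominated by B (operating cost 22≤52, build time 1≤4, capital cost 89≤261).
F: not dominated.

A, B, F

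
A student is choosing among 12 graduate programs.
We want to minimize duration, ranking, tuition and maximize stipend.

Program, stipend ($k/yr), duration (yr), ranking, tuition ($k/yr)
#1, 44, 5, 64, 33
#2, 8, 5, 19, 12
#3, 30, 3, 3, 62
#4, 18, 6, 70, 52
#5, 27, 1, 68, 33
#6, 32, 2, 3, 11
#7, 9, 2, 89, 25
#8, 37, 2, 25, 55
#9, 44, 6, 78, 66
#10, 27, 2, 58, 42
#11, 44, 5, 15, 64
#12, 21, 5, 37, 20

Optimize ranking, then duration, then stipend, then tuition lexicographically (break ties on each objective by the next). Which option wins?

#6

First minimize ranking: best is 3, kept {#3, #6}.
Then minimize duration: best is 2, kept {#6}.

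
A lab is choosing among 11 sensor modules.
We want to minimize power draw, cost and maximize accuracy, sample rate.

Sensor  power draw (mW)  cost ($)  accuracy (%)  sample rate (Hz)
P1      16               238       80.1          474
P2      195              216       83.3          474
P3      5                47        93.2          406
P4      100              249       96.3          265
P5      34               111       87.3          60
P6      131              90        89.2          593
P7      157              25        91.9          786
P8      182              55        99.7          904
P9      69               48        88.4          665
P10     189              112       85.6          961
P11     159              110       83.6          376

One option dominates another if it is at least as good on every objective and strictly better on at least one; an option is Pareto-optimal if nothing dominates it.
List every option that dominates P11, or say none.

P3: power draw 5≤159, cost 47≤110, accuracy 93.2≥83.6, sample rate 406≥376 — dominates P11.
P6: power draw 131≤159, cost 90≤110, accuracy 89.2≥83.6, sample rate 593≥376 — dominates P11.
P7: power draw 157≤159, cost 25≤110, accuracy 91.9≥83.6, sample rate 786≥376 — dominates P11.
P9: power draw 69≤159, cost 48≤110, accuracy 88.4≥83.6, sample rate 665≥376 — dominates P11.
Others (P1, P2, P4, P5, P8, P10) are each worse than P11 on at least one objective.

P3, P6, P7, P9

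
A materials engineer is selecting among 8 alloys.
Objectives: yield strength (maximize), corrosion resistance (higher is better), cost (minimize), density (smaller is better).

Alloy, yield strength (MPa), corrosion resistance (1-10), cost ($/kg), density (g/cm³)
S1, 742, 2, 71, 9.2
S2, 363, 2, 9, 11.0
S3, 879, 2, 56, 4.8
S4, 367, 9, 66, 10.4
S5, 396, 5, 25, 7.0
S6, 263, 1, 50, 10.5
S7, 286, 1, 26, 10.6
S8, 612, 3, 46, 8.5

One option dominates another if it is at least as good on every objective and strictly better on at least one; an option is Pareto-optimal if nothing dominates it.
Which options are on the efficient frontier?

S1: dominated by S3 (yield strength 879≥742, corrosion resistance 2≥2, cost 56≤71, density 4.8≤9.2).
S2: not dominated (best cost).
S3: not dominated (best yield strength).
S4: not dominated (best corrosion resistance).
S5: not dominated.
S6: dominated by S5 (yield strength 396≥263, corrosion resistance 5≥1, cost 25≤50, density 7.0≤10.5).
S7: dominated by S5 (yield strength 396≥286, corrosion resistance 5≥1, cost 25≤26, density 7.0≤10.6).
S8: not dominated.

S2, S3, S4, S5, S8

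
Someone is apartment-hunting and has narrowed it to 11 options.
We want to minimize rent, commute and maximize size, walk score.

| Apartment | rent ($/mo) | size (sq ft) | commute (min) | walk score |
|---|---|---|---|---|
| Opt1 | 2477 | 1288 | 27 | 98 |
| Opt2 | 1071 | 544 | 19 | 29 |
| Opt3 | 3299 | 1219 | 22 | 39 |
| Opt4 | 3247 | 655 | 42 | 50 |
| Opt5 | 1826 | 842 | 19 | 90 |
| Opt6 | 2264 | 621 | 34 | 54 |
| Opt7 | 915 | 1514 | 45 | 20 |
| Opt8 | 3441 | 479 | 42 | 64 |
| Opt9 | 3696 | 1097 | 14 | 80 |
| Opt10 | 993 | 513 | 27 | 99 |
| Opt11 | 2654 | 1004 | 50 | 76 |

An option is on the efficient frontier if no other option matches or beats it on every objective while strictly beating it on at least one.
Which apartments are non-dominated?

Opt1, Opt2, Opt3, Opt5, Opt7, Opt9, Opt10

Opt1: not dominated.
Opt2: not dominated.
Opt3: not dominated.
Opt4: dominated by Opt1 (rent 2477≤3247, size 1288≥655, commute 27≤42, walk score 98≥50).
Opt5: not dominated.
Opt6: dominated by Opt5 (rent 1826≤2264, size 842≥621, commute 19≤34, walk score 90≥54).
Opt7: not dominated (best rent).
Opt8: dominated by Opt1 (rent 2477≤3441, size 1288≥479, commute 27≤42, walk score 98≥64).
Opt9: not dominated (best commute).
Opt10: not dominated (best walk score).
Opt11: dominated by Opt1 (rent 2477≤2654, size 1288≥1004, commute 27≤50, walk score 98≥76).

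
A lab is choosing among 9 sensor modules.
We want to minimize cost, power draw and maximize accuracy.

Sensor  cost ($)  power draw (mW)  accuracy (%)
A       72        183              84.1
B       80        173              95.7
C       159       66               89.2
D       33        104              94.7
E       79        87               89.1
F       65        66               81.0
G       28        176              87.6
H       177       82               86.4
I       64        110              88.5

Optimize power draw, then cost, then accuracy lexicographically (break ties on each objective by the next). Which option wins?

First minimize power draw: best is 66, kept {C, F}.
Then minimize cost: best is 65, kept {F}.

F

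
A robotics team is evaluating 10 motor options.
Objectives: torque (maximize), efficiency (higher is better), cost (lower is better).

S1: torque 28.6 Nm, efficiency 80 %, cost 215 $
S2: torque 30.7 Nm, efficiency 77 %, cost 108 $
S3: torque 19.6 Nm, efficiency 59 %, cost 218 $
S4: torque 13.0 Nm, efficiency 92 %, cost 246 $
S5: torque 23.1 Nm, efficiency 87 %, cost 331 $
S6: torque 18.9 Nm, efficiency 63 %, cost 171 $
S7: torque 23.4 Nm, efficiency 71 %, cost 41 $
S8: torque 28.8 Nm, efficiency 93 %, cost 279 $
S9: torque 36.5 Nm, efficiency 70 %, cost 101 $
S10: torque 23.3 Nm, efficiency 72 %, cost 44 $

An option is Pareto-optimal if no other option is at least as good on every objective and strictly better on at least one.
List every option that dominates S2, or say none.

none

S1: worse on torque (28.6 vs 30.7).
S3: worse on torque (19.6 vs 30.7).
S4: worse on torque (13.0 vs 30.7).
S5: worse on torque (23.1 vs 30.7).
S6: worse on torque (18.9 vs 30.7).
S7: worse on torque (23.4 vs 30.7).
S8: worse on torque (28.8 vs 30.7).
S9: worse on efficiency (70 vs 77).
S10: worse on torque (23.3 vs 30.7).
No option dominates S2.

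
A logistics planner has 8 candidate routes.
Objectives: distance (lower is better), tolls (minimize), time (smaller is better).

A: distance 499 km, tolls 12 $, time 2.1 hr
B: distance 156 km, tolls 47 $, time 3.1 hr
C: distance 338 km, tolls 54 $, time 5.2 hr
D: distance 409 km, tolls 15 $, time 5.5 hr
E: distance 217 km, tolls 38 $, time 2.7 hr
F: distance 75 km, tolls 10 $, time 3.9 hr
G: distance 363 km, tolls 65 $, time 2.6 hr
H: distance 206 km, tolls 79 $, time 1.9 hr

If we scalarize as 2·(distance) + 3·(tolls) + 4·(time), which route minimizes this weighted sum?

A: 2·499 + 3·12 + 4·2.1 = 1042.4
B: 2·156 + 3·47 + 4·3.1 = 465.4
C: 2·338 + 3·54 + 4·5.2 = 858.8
D: 2·409 + 3·15 + 4·5.5 = 885.0
E: 2·217 + 3·38 + 4·2.7 = 558.8
F: 2·75 + 3·10 + 4·3.9 = 195.6
G: 2·363 + 3·65 + 4·2.6 = 931.4
H: 2·206 + 3·79 + 4·1.9 = 656.6
Lowest: F at 195.6.

F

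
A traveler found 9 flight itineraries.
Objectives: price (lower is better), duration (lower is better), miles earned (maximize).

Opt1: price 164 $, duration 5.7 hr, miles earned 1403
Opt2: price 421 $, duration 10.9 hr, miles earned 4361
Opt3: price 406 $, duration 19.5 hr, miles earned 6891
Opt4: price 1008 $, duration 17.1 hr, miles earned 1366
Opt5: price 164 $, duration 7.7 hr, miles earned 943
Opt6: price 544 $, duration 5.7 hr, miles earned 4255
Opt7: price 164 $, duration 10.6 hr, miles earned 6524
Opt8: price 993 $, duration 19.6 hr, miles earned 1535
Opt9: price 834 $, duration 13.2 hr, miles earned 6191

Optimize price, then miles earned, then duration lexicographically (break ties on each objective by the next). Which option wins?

First minimize price: best is 164, kept {Opt1, Opt5, Opt7}.
Then maximize miles earned: best is 6524, kept {Opt7}.

Opt7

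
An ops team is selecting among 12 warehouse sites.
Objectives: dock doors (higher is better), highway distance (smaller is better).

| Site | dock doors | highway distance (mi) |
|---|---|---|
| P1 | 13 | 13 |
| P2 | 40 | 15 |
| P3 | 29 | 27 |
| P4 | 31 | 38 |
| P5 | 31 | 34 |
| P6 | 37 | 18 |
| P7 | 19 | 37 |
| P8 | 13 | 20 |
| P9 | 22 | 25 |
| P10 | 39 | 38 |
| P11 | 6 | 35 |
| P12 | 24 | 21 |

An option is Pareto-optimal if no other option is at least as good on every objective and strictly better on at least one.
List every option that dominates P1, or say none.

none

P2: worse on highway distance (15 vs 13).
P3: worse on highway distance (27 vs 13).
P4: worse on highway distance (38 vs 13).
P5: worse on highway distance (34 vs 13).
P6: worse on highway distance (18 vs 13).
P7: worse on highway distance (37 vs 13).
P8: worse on highway distance (20 vs 13).
P9: worse on highway distance (25 vs 13).
P10: worse on highway distance (38 vs 13).
P11: worse on dock doors (6 vs 13).
P12: worse on highway distance (21 vs 13).
No option dominates P1.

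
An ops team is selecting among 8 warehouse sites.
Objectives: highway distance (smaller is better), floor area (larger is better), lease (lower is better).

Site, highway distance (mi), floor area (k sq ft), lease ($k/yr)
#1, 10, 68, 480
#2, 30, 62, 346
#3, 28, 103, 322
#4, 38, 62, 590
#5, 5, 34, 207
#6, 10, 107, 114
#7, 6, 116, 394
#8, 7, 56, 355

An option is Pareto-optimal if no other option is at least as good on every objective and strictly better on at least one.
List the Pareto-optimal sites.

#5, #6, #7, #8

#1: dominated by #6 (highway distance 10≤10, floor area 107≥68, lease 114≤480).
#2: dominated by #3 (highway distance 28≤30, floor area 103≥62, lease 322≤346).
#3: dominated by #6 (highway distance 10≤28, floor area 107≥103, lease 114≤322).
#4: dominated by #1 (highway distance 10≤38, floor area 68≥62, lease 480≤590).
#5: not dominated (best highway distance).
#6: not dominated (best lease).
#7: not dominated (best floor area).
#8: not dominated.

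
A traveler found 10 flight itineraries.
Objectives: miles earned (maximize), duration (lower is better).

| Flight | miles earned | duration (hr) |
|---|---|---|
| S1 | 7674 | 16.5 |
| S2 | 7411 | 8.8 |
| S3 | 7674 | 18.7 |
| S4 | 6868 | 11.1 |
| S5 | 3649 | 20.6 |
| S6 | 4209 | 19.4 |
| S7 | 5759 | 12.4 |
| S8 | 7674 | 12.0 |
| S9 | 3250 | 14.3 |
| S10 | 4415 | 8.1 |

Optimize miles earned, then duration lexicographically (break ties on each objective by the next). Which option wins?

S8

First maximize miles earned: best is 7674, kept {S1, S3, S8}.
Then minimize duration: best is 12.0, kept {S8}.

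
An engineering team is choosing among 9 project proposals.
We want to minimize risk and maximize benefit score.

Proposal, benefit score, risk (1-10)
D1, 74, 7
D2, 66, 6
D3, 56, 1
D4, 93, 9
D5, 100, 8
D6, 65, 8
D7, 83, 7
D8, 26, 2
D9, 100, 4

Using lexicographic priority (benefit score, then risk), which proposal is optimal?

D9

First maximize benefit score: best is 100, kept {D5, D9}.
Then minimize risk: best is 4, kept {D9}.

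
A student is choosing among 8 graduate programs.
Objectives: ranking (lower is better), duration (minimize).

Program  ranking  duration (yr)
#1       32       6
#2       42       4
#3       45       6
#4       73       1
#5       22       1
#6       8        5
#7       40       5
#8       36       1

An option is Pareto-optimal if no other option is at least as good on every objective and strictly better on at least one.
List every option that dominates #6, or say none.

none

#1: worse on ranking (32 vs 8).
#2: worse on ranking (42 vs 8).
#3: worse on ranking (45 vs 8).
#4: worse on ranking (73 vs 8).
#5: worse on ranking (22 vs 8).
#7: worse on ranking (40 vs 8).
#8: worse on ranking (36 vs 8).
No option dominates #6.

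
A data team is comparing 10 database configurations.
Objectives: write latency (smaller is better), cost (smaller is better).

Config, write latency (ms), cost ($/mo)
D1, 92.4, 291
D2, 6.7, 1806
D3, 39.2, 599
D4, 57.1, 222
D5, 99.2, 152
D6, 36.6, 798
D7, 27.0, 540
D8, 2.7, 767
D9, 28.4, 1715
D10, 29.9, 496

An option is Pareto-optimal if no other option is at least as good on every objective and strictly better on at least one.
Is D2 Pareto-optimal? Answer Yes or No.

No

D8 vs D2: write latency 2.7≤6.7, cost 767≤1806 — D8 is at least as good on every objective and strictly better on at least one, so D8 dominates D2.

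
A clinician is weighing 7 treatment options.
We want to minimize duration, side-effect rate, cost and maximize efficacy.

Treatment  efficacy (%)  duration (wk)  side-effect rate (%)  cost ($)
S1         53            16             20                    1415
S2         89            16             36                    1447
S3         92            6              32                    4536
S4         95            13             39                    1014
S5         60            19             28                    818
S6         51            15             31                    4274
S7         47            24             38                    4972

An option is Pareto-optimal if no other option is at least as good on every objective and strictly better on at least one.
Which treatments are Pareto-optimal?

S1: not dominated (best side-effect rate).
S2: not dominated.
S3: not dominated (best duration).
S4: not dominated (best efficacy).
S5: not dominated (best cost).
S6: not dominated.
S7: dominated by S1 (efficacy 53≥47, duration 16≤24, side-effect rate 20≤38, cost 1415≤4972).

S1, S2, S3, S4, S5, S6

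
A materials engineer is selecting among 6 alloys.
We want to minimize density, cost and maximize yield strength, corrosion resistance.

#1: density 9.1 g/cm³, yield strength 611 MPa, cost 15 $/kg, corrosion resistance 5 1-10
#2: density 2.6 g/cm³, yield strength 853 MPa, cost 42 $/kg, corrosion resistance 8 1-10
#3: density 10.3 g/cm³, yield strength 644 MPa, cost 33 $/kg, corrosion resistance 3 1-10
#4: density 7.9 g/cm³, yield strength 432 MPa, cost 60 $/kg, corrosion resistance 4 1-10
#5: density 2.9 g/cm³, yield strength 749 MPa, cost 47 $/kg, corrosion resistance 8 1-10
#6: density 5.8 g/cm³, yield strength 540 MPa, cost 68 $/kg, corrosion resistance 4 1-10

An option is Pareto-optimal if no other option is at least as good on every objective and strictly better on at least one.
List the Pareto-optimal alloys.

#1: not dominated (best cost).
#2: not dominated (best density).
#3: not dominated.
#4: dominated by #2 (density 2.6≤7.9, yield strength 853≥432, cost 42≤60, corrosion resistance 8≥4).
#5: dominated by #2 (density 2.6≤2.9, yield strength 853≥749, cost 42≤47, corrosion resistance 8≥8).
#6: dominated by #2 (density 2.6≤5.8, yield strength 853≥540, cost 42≤68, corrosion resistance 8≥4).

#1, #2, #3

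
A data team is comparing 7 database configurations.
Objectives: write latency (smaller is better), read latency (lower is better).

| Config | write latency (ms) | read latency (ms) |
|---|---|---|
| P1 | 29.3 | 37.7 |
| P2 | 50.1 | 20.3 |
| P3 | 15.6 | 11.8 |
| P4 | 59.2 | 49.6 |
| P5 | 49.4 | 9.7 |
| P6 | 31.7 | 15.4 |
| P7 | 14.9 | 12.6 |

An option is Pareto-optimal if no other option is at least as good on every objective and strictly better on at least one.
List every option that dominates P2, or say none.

P3: write latency 15.6≤50.1, read latency 11.8≤20.3 — dominates P2.
P5: write latency 49.4≤50.1, read latency 9.7≤20.3 — dominates P2.
P6: write latency 31.7≤50.1, read latency 15.4≤20.3 — dominates P2.
P7: write latency 14.9≤50.1, read latency 12.6≤20.3 — dominates P2.
Others (P1, P4) are each worse than P2 on at least one objective.

P3, P5, P6, P7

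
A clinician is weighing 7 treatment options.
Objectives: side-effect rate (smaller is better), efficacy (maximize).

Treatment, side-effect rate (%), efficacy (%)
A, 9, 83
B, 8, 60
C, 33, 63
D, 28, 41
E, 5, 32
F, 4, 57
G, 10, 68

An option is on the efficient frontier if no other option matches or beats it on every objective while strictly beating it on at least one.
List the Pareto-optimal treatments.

A: not dominated (best efficacy).
B: not dominated.
C: dominated by A (side-effect rate 9≤33, efficacy 83≥63).
D: dominated by A (side-effect rate 9≤28, efficacy 83≥41).
E: dominated by F (side-effect rate 4≤5, efficacy 57≥32).
F: not dominated (best side-effect rate).
G: dominated by A (side-effect rate 9≤10, efficacy 83≥68).

A, B, F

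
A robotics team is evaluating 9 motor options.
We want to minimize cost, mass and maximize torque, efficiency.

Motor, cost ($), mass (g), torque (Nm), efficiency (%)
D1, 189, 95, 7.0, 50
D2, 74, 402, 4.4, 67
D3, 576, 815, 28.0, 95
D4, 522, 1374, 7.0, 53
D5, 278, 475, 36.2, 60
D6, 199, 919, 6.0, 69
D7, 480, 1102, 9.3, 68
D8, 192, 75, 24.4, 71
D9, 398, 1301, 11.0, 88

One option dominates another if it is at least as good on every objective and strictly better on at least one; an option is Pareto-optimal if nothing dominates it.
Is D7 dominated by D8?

D8 vs D7: cost 192≤480, mass 75≤1102, torque 24.4≥9.3, efficiency 71≥68 — D8 is at least as good on every objective with at least one strict improvement.

Yes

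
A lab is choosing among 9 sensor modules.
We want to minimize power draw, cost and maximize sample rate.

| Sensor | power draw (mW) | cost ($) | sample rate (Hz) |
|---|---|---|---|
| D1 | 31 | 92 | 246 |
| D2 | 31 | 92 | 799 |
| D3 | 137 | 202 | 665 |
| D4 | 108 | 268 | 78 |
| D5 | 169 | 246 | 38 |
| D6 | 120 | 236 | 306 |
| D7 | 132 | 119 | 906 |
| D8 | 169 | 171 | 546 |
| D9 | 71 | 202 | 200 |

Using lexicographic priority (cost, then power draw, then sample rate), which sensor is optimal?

D2

First minimize cost: best is 92, kept {D1, D2}.
Then minimize power draw: best is 31, kept {D1, D2}.
Then maximize sample rate: best is 799, kept {D2}.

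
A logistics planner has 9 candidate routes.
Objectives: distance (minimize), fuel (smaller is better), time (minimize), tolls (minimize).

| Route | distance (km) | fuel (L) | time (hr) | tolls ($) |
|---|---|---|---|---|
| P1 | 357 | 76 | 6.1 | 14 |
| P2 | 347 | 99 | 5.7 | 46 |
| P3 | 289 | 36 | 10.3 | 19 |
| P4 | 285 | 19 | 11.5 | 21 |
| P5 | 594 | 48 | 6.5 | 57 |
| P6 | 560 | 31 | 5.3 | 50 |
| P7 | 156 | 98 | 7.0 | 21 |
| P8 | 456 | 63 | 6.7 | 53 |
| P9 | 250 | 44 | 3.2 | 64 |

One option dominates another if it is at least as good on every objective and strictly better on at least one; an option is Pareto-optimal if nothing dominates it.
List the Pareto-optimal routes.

P1: not dominated (best tolls).
P2: not dominated.
P3: not dominated.
P4: not dominated (best fuel).
P5: dominated by P6 (distance 560≤594, fuel 31≤48, time 5.3≤6.5, tolls 50≤57).
P6: not dominated.
P7: not dominated (best distance).
P8: not dominated.
P9: not dominated (best time).

P1, P2, P3, P4, P6, P7, P8, P9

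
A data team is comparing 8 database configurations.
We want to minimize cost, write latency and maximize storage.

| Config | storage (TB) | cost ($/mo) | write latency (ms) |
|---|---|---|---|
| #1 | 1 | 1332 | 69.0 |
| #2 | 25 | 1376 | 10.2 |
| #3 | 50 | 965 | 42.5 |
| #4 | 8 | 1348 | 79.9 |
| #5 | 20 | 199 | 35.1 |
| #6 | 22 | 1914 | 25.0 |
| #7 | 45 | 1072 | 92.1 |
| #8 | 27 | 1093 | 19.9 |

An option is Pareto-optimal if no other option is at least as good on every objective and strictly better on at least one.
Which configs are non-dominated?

#1: dominated by #3 (storage 50≥1, cost 965≤1332, write latency 42.5≤69.0).
#2: not dominated (best write latency).
#3: not dominated (best storage).
#4: dominated by #3 (storage 50≥8, cost 965≤1348, write latency 42.5≤79.9).
#5: not dominated (best cost).
#6: dominated by #2 (storage 25≥22, cost 1376≤1914, write latency 10.2≤25.0).
#7: dominated by #3 (storage 50≥45, cost 965≤1072, write latency 42.5≤92.1).
#8: not dominated.

#2, #3, #5, #8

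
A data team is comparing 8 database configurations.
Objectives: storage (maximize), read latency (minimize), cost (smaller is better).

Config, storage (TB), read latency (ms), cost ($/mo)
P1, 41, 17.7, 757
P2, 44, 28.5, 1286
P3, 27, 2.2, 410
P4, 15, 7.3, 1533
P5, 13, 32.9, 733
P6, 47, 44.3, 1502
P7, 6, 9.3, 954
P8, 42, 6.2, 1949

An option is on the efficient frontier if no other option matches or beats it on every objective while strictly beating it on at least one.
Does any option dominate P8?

No

P1: worse on storage (41 vs 42).
P2: worse on read latency (28.5 vs 6.2).
P3: worse on storage (27 vs 42).
P4: worse on storage (15 vs 42).
P5: worse on storage (13 vs 42).
P6: worse on read latency (44.3 vs 6.2).
P7: worse on storage (6 vs 42).
No option is at least as good as P8 on every objective and strictly better on one.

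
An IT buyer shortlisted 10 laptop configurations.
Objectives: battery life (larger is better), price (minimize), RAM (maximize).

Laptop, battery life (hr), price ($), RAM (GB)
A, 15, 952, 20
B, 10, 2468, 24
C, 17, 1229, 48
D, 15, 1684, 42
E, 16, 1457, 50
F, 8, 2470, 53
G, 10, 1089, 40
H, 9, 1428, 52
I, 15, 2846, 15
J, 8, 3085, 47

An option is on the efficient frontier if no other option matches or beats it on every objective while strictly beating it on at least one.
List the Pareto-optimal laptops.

A, C, E, F, G, H

A: not dominated (best price).
B: dominated by C (battery life 17≥10, price 1229≤2468, RAM 48≥24).
C: not dominated (best battery life).
D: dominated by C (battery life 17≥15, price 1229≤1684, RAM 48≥42).
E: not dominated.
F: not dominated (best RAM).
G: not dominated.
H: not dominated.
I: dominated by A (battery life 15≥15, price 952≤2846, RAM 20≥15).
J: dominated by C (battery life 17≥8, price 1229≤3085, RAM 48≥47).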